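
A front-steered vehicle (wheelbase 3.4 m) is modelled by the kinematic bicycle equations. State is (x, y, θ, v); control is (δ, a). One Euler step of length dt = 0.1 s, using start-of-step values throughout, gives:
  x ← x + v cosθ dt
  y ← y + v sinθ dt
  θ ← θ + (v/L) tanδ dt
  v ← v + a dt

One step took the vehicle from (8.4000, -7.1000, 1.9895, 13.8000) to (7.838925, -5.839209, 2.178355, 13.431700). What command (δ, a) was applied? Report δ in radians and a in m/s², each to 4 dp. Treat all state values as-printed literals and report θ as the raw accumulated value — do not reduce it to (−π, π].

a = (v'−v)/dt = (-0.368300)/0.1 = -3.6830
Δθ = θ'−θ = 0.188855;  (v·dt/L) = 13.8000·0.1/3.4 = 0.405882
tan δ = Δθ·L/(v·dt) = 0.465295  →  δ = 0.4355

δ = 0.4355, a = -3.6830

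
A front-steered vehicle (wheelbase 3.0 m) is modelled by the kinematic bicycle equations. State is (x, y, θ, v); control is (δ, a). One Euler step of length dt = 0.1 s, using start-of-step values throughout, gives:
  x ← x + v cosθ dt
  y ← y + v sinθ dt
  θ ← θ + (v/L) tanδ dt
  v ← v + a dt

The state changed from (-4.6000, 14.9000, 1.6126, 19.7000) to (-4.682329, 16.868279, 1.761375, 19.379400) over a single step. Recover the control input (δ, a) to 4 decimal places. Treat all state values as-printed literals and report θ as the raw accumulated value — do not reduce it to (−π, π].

δ = 0.2228, a = -3.2060

a = (v'−v)/dt = (-0.320600)/0.1 = -3.2060
Δθ = θ'−θ = 0.148775;  (v·dt/L) = 19.7000·0.1/3.0 = 0.656667
tan δ = Δθ·L/(v·dt) = 0.226561  →  δ = 0.2228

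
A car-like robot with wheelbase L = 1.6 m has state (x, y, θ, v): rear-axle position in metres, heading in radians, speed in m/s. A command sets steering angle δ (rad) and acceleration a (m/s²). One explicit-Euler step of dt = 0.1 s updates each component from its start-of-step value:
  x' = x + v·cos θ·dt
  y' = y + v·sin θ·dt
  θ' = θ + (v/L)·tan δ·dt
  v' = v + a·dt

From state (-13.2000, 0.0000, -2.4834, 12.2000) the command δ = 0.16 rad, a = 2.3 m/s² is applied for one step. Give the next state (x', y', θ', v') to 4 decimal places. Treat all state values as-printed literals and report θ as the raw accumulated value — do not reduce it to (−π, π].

(-14.1651, -0.7463, -2.3603, 12.4300)

x' = -13.2000 + 12.2000·cos(-2.4834)·0.1 = -14.1651
y' = 0.0000 + 12.2000·sin(-2.4834)·0.1 = -0.7463
θ' = -2.4834 + (12.2000/1.6)·tan(0.16)·0.1 = -2.3603
v' = 12.2000 + 2.3000·0.1 = 12.4300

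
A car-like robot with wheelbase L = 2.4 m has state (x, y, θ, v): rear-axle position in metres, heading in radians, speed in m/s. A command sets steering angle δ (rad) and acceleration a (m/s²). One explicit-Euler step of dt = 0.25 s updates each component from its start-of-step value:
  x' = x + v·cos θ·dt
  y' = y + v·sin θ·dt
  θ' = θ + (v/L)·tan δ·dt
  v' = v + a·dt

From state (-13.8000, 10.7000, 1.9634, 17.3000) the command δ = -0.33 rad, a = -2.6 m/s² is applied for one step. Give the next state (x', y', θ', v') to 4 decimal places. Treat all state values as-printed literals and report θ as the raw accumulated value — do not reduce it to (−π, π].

(-15.4547, 14.6959, 1.3461, 16.6500)

x' = -13.8000 + 17.3000·cos(1.9634)·0.25 = -15.4547
y' = 10.7000 + 17.3000·sin(1.9634)·0.25 = 14.6959
θ' = 1.9634 + (17.3000/2.4)·tan(-0.33)·0.25 = 1.3461
v' = 17.3000 − 2.6000·0.25 = 16.6500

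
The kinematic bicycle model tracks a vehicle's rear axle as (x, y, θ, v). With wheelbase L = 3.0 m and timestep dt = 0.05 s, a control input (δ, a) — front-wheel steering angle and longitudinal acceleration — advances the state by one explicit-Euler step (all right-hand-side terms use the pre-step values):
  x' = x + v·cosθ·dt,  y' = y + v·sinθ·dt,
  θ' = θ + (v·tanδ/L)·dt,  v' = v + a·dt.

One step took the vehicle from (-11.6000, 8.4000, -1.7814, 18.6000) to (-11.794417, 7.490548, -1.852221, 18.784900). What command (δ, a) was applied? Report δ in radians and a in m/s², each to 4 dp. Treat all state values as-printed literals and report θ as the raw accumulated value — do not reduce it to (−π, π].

δ = -0.2246, a = 3.6980

a = (v'−v)/dt = (0.184900)/0.05 = 3.6980
Δθ = θ'−θ = -0.070821;  (v·dt/L) = 18.6000·0.05/3.0 = 0.310000
tan δ = Δθ·L/(v·dt) = -0.228455  →  δ = -0.2246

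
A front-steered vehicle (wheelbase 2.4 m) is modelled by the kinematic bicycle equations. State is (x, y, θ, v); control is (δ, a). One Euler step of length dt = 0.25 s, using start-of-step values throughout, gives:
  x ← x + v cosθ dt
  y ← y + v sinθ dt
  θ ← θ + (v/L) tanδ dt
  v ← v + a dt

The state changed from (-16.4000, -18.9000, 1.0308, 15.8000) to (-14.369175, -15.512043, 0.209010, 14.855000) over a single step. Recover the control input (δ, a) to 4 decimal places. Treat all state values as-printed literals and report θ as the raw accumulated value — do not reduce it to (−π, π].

δ = -0.4631, a = -3.7800

a = (v'−v)/dt = (-0.945000)/0.25 = -3.7800
Δθ = θ'−θ = -0.821790;  (v·dt/L) = 15.8000·0.25/2.4 = 1.645833
tan δ = Δθ·L/(v·dt) = -0.499315  →  δ = -0.4631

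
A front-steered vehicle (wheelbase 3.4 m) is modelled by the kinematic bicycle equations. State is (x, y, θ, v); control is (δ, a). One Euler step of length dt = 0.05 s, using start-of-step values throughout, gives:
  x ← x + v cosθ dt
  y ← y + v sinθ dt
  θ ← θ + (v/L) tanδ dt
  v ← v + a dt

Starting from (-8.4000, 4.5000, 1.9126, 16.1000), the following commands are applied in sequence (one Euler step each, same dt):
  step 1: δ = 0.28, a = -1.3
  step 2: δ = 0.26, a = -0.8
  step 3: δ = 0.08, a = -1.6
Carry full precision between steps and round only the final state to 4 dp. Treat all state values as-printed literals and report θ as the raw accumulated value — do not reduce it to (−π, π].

(-9.3534, 6.7059, 2.0623, 15.9150)

after step 1 (δ=0.28, a=-1.3): (-8.669826, 5.258432, 1.980683, 16.035000)
after step 2 (δ=0.26, a=-0.8): (-8.989327, 5.993770, 2.043413, 15.995000)
after step 3 (δ=0.08, a=-1.6): (-9.353387, 6.705852, 2.062271, 15.915000)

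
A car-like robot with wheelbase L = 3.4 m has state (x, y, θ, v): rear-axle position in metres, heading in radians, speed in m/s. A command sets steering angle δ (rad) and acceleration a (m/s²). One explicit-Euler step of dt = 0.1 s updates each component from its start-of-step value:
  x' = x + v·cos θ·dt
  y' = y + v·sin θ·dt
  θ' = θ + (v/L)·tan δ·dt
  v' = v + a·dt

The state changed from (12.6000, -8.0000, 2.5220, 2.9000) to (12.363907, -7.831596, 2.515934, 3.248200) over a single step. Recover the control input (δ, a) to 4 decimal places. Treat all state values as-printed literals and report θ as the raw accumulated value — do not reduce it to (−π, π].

δ = -0.0710, a = 3.4820

a = (v'−v)/dt = (0.348200)/0.1 = 3.4820
Δθ = θ'−θ = -0.006066;  (v·dt/L) = 2.9000·0.1/3.4 = 0.085294
tan δ = Δθ·L/(v·dt) = -0.071119  →  δ = -0.0710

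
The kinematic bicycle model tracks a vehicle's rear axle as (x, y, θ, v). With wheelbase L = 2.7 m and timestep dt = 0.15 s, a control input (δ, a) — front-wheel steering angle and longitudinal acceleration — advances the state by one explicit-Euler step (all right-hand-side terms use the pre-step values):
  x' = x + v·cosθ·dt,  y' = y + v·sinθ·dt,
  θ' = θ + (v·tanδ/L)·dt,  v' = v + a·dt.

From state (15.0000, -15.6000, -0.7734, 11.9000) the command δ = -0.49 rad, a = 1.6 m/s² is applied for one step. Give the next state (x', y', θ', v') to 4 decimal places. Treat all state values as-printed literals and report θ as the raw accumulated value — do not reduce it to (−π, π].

x' = 15.0000 + 11.9000·cos(-0.7734)·0.15 = 16.2772
y' = -15.6000 + 11.9000·sin(-0.7734)·0.15 = -16.8470
θ' = -0.7734 + (11.9000/2.7)·tan(-0.49)·0.15 = -1.1260
v' = 11.9000 + 1.6000·0.15 = 12.1400

(16.2772, -16.8470, -1.1260, 12.1400)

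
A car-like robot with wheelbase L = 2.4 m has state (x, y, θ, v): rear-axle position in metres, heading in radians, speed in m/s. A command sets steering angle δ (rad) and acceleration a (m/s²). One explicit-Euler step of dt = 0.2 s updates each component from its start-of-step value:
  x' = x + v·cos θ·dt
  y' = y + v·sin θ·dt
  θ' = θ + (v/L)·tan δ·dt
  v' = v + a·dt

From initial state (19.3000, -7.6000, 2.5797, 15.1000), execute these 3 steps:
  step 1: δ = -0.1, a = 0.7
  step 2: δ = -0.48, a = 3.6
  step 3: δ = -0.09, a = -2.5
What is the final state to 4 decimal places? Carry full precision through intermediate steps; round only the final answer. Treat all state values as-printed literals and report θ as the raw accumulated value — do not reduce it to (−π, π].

after step 1 (δ=-0.1, a=0.7): (16.744330, -5.990978, 2.453446, 15.240000)
after step 2 (δ=-0.48, a=3.6): (14.389982, -4.055171, 1.792270, 15.960000)
after step 3 (δ=-0.09, a=-2.5): (13.688804, -0.941137, 1.672246, 15.460000)

(13.6888, -0.9411, 1.6722, 15.4600)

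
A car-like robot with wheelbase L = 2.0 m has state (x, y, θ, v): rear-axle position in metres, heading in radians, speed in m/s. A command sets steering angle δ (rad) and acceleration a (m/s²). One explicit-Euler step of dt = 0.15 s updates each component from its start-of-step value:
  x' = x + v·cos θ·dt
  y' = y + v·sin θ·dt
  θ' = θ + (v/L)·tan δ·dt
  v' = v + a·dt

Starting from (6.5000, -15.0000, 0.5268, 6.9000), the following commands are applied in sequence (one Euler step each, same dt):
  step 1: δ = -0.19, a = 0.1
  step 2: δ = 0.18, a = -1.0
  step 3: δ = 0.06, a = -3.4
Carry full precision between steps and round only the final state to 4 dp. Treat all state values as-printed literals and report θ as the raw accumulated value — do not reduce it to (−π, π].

(9.2185, -13.5441, 0.5521, 6.2550)

after step 1 (δ=-0.19, a=0.1): (7.394675, -14.479633, 0.427274, 6.915000)
after step 2 (δ=0.18, a=-1.0): (8.338675, -14.049805, 0.521648, 6.765000)
after step 3 (δ=0.06, a=-3.4): (9.218462, -13.544145, 0.552128, 6.255000)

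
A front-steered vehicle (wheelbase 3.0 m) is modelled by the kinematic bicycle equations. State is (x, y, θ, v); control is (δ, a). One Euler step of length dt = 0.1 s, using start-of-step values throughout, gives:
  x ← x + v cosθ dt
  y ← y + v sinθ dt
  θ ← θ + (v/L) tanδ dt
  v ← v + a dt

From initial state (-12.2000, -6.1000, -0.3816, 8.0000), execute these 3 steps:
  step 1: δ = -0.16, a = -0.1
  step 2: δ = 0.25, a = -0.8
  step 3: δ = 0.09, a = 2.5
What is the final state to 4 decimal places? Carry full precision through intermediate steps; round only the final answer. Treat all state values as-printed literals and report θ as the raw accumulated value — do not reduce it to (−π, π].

after step 1 (δ=-0.16, a=-0.1): (-11.457544, -6.397925, -0.424635, 7.990000)
after step 2 (δ=0.25, a=-0.8): (-10.729504, -6.727103, -0.356628, 7.910000)
after step 3 (δ=0.09, a=2.5): (-9.988274, -7.003254, -0.332834, 8.160000)

(-9.9883, -7.0033, -0.3328, 8.1600)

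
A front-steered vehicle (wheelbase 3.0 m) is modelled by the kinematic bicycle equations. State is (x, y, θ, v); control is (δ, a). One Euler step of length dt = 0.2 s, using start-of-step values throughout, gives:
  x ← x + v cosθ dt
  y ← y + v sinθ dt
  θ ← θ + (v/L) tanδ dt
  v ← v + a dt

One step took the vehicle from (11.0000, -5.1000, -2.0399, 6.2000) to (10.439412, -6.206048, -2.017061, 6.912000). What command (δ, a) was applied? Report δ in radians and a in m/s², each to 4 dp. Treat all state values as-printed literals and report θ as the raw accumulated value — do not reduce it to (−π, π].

δ = 0.0552, a = 3.5600

a = (v'−v)/dt = (0.712000)/0.2 = 3.5600
Δθ = θ'−θ = 0.022839;  (v·dt/L) = 6.2000·0.2/3.0 = 0.413333
tan δ = Δθ·L/(v·dt) = 0.055256  →  δ = 0.0552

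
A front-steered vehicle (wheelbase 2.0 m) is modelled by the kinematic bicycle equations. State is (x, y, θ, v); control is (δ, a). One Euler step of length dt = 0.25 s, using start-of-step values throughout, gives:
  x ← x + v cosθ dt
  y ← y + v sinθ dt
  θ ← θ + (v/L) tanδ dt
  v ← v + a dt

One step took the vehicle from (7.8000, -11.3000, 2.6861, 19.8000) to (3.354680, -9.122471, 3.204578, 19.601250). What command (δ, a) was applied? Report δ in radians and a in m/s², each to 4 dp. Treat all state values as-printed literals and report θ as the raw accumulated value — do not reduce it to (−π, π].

a = (v'−v)/dt = (-0.198750)/0.25 = -0.7950
Δθ = θ'−θ = 0.518478;  (v·dt/L) = 19.8000·0.25/2.0 = 2.475000
tan δ = Δθ·L/(v·dt) = 0.209486  →  δ = 0.2065

δ = 0.2065, a = -0.7950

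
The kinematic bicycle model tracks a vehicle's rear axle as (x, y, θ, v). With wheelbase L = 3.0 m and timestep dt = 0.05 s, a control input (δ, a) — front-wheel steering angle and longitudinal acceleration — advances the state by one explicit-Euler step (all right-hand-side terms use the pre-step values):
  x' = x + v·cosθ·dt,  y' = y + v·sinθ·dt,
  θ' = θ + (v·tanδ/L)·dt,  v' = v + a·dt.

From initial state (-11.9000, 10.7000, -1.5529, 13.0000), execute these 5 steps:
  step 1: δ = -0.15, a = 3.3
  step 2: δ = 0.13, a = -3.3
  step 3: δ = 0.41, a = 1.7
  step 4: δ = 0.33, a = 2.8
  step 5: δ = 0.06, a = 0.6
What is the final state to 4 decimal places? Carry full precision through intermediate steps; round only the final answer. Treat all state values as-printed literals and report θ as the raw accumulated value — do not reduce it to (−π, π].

(-11.6985, 7.4413, -1.3749, 13.2550)

after step 1 (δ=-0.15, a=3.3): (-11.888368, 10.050104, -1.585646, 13.165000)
after step 2 (δ=0.13, a=-3.3): (-11.898142, 9.391927, -1.556960, 13.000000)
after step 3 (δ=0.41, a=1.7): (-11.889149, 8.741989, -1.462790, 13.085000)
after step 4 (δ=0.33, a=2.8): (-11.818623, 8.091551, -1.388091, 13.225000)
after step 5 (δ=0.06, a=0.6): (-11.698480, 7.441307, -1.374850, 13.255000)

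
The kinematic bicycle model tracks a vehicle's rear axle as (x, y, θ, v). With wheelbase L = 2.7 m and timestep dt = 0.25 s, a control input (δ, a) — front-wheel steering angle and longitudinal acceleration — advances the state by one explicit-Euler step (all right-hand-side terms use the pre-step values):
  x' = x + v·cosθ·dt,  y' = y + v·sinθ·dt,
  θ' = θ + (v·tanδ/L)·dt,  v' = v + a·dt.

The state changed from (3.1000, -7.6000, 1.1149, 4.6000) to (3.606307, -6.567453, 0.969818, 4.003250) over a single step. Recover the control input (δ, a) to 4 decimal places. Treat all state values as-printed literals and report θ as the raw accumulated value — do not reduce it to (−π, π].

a = (v'−v)/dt = (-0.596750)/0.25 = -2.3870
Δθ = θ'−θ = -0.145082;  (v·dt/L) = 4.6000·0.25/2.7 = 0.425926
tan δ = Δθ·L/(v·dt) = -0.340627  →  δ = -0.3283

δ = -0.3283, a = -2.3870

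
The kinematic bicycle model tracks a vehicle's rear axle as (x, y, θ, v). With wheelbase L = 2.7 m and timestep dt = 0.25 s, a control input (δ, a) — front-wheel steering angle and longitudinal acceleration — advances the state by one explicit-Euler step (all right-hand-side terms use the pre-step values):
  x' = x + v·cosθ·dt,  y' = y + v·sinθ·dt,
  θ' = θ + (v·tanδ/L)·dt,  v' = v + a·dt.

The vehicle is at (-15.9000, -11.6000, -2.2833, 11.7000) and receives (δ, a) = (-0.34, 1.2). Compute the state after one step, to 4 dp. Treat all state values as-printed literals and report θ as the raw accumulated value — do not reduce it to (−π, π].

(-17.8122, -13.8134, -2.6665, 12.0000)

x' = -15.9000 + 11.7000·cos(-2.2833)·0.25 = -17.8122
y' = -11.6000 + 11.7000·sin(-2.2833)·0.25 = -13.8134
θ' = -2.2833 + (11.7000/2.7)·tan(-0.34)·0.25 = -2.6665
v' = 11.7000 + 1.2000·0.25 = 12.0000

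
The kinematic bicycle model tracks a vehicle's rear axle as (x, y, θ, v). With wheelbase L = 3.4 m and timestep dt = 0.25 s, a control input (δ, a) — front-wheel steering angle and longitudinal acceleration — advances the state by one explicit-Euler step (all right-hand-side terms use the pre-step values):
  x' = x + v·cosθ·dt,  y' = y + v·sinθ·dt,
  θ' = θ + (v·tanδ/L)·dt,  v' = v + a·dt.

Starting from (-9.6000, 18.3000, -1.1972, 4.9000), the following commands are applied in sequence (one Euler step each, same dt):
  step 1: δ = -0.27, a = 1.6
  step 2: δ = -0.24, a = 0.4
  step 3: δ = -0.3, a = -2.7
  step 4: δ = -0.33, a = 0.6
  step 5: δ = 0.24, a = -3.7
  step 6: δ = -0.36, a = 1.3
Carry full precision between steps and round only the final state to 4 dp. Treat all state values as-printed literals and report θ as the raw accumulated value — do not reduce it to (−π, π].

(-8.5421, 11.1724, -1.6557, 4.2750)

after step 1 (δ=-0.27, a=1.6): (-9.152917, 17.159499, -1.296914, 5.300000)
after step 2 (δ=-0.24, a=0.4): (-8.794543, 15.883885, -1.392282, 5.400000)
after step 3 (δ=-0.3, a=-2.7): (-8.554826, 14.555338, -1.515107, 4.725000)
after step 4 (δ=-0.33, a=0.6): (-8.489077, 13.375919, -1.634109, 4.875000)
after step 5 (δ=0.24, a=-3.7): (-8.566187, 12.159611, -1.546389, 3.950000)
after step 6 (δ=-0.36, a=1.3): (-8.542087, 11.172405, -1.655712, 4.275000)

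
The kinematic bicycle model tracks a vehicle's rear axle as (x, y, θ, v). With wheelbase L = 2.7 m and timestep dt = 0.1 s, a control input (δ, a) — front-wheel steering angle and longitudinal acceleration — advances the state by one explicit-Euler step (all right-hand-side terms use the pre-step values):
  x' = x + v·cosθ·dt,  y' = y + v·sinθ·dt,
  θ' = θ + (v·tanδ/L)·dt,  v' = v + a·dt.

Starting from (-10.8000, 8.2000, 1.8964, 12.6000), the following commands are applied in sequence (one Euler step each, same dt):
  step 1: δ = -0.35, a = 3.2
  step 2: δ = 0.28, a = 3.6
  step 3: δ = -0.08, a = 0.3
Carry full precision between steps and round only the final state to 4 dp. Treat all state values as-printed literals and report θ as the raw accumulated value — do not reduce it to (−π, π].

(-11.7862, 11.9417, 1.8242, 13.3100)

after step 1 (δ=-0.35, a=3.2): (-11.203050, 9.393797, 1.726053, 12.920000)
after step 2 (δ=0.28, a=3.6): (-11.402837, 10.670256, 1.863653, 13.280000)
after step 3 (δ=-0.08, a=0.3): (-11.786216, 11.941714, 1.824221, 13.310000)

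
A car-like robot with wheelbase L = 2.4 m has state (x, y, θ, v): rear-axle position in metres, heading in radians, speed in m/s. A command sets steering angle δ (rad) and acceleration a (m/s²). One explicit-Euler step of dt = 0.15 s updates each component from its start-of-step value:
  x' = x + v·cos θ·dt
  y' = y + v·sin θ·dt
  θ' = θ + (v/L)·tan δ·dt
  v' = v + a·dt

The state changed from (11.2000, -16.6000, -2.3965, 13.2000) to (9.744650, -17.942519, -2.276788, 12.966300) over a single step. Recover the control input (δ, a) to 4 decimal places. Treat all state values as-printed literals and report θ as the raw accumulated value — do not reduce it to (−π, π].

δ = 0.1441, a = -1.5580

a = (v'−v)/dt = (-0.233700)/0.15 = -1.5580
Δθ = θ'−θ = 0.119712;  (v·dt/L) = 13.2000·0.15/2.4 = 0.825000
tan δ = Δθ·L/(v·dt) = 0.145105  →  δ = 0.1441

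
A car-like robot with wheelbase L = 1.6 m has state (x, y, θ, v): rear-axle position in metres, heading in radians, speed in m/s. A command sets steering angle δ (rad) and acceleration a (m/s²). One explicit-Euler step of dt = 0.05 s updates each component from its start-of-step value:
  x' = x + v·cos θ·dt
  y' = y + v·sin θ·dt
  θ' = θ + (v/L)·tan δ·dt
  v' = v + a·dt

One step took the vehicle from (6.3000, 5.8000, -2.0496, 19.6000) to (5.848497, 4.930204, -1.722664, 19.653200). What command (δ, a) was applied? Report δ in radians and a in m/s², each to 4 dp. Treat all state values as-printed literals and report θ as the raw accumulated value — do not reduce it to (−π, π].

δ = 0.4903, a = 1.0640

a = (v'−v)/dt = (0.053200)/0.05 = 1.0640
Δθ = θ'−θ = 0.326936;  (v·dt/L) = 19.6000·0.05/1.6 = 0.612500
tan δ = Δθ·L/(v·dt) = 0.533773  →  δ = 0.4903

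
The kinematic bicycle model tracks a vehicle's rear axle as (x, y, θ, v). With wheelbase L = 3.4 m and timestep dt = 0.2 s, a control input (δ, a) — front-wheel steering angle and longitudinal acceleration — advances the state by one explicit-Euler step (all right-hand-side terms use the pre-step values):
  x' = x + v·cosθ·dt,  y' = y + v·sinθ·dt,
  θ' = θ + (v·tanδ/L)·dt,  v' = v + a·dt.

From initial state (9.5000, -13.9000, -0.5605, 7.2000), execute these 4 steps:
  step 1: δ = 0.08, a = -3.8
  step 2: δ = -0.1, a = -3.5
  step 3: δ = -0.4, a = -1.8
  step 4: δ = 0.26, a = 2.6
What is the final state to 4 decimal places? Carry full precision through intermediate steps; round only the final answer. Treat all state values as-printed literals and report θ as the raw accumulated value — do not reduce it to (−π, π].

after step 1 (δ=0.08, a=-3.8): (10.719665, -14.665518, -0.526545, 6.440000)
after step 2 (δ=-0.1, a=-3.5): (11.833203, -15.312802, -0.564554, 5.740000)
after step 3 (δ=-0.4, a=-1.8): (12.803065, -15.927027, -0.707309, 5.380000)
after step 4 (δ=0.26, a=2.6): (13.620946, -16.626202, -0.623121, 5.900000)

(13.6209, -16.6262, -0.6231, 5.9000)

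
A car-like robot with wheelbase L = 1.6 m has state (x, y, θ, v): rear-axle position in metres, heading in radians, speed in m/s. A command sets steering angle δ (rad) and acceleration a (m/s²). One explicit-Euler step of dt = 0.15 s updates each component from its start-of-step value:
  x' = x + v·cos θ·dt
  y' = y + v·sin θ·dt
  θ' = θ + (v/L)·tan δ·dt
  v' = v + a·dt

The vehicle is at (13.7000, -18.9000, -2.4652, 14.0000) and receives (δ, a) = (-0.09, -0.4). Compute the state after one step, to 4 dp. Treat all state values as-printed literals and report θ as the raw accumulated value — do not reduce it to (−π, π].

x' = 13.7000 + 14.0000·cos(-2.4652)·0.15 = 12.0623
y' = -18.9000 + 14.0000·sin(-2.4652)·0.15 = -20.2146
θ' = -2.4652 + (14.0000/1.6)·tan(-0.09)·0.15 = -2.5836
v' = 14.0000 − 0.4000·0.15 = 13.9400

(12.0623, -20.2146, -2.5836, 13.9400)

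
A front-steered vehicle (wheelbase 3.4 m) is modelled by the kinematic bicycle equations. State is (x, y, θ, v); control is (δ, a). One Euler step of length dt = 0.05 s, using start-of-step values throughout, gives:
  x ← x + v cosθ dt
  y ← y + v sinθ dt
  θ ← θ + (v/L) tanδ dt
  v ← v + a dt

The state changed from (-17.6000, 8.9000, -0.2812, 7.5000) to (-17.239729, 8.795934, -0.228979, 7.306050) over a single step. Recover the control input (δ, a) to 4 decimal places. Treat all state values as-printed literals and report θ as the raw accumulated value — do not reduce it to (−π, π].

δ = 0.4422, a = -3.8790

a = (v'−v)/dt = (-0.193950)/0.05 = -3.8790
Δθ = θ'−θ = 0.052221;  (v·dt/L) = 7.5000·0.05/3.4 = 0.110294
tan δ = Δθ·L/(v·dt) = 0.473470  →  δ = 0.4422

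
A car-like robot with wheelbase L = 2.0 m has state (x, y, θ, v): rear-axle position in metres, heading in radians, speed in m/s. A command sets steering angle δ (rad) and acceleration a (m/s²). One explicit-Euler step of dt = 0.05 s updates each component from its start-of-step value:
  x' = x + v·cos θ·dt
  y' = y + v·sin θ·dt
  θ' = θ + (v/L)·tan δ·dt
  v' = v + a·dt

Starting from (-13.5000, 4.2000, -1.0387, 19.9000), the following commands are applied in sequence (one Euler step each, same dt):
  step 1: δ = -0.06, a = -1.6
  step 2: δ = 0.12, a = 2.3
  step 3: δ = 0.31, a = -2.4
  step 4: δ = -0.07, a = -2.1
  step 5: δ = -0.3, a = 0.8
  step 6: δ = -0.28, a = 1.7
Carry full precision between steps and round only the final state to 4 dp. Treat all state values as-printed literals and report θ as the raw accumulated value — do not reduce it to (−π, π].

after step 1 (δ=-0.06, a=-1.6): (-12.995196, 3.342563, -1.068586, 19.820000)
after step 2 (δ=0.12, a=2.3): (-12.518164, 2.473931, -1.008839, 19.935000)
after step 3 (δ=0.31, a=-2.4): (-11.987052, 1.630468, -0.849196, 19.815000)
after step 4 (δ=-0.07, a=-2.1): (-11.332575, 0.886663, -0.883929, 19.710000)
after step 5 (δ=-0.3, a=0.8): (-10.707651, 0.124639, -1.036354, 19.750000)
after step 6 (δ=-0.28, a=1.7): (-10.204657, -0.725157, -1.178334, 19.835000)

(-10.2047, -0.7252, -1.1783, 19.8350)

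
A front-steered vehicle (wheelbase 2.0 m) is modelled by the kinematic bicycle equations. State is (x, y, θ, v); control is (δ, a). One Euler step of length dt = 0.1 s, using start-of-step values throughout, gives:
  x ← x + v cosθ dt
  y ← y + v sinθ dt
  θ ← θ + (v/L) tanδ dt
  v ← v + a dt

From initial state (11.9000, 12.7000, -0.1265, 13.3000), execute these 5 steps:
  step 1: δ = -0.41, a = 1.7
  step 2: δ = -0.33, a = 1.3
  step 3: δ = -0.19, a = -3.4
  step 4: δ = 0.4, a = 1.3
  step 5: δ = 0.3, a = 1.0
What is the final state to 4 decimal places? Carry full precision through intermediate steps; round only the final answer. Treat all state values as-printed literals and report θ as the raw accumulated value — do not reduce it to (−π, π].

(17.6602, 9.6017, -0.2896, 13.4900)

after step 1 (δ=-0.41, a=1.7): (13.219373, 12.532203, -0.415530, 13.470000)
after step 2 (δ=-0.33, a=1.3): (14.451746, 11.988454, -0.646220, 13.600000)
after step 3 (δ=-0.19, a=-3.4): (15.537524, 11.169498, -0.776998, 13.260000)
after step 4 (δ=0.4, a=1.3): (16.482991, 10.239784, -0.496686, 13.390000)
after step 5 (δ=0.3, a=1.0): (17.660195, 9.601731, -0.289585, 13.490000)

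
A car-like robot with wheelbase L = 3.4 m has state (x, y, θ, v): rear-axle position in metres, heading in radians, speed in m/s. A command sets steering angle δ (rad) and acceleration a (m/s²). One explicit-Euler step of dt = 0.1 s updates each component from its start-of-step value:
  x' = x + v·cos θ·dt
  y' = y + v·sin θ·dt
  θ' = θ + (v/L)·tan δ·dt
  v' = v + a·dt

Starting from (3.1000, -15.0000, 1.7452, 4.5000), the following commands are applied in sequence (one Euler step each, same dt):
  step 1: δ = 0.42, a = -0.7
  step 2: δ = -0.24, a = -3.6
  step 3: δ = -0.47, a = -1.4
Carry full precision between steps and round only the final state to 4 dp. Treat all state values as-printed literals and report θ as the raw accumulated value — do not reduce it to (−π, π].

after step 1 (δ=0.42, a=-0.7): (3.021916, -14.556826, 1.804305, 4.430000)
after step 2 (δ=-0.24, a=-3.6): (2.919409, -14.125849, 1.772420, 4.070000)
after step 3 (δ=-0.47, a=-1.4): (2.837903, -13.727094, 1.711614, 3.930000)

(2.8379, -13.7271, 1.7116, 3.9300)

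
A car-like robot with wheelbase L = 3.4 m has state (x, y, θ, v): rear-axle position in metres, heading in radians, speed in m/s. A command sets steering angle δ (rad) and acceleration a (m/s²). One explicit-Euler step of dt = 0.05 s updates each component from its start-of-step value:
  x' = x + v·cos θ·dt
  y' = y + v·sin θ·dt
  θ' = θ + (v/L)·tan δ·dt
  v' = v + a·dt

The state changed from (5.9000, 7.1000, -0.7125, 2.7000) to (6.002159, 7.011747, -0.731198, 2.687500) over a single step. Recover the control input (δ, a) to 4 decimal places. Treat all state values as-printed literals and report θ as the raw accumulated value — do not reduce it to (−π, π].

a = (v'−v)/dt = (-0.012500)/0.05 = -0.2500
Δθ = θ'−θ = -0.018698;  (v·dt/L) = 2.7000·0.05/3.4 = 0.039706
tan δ = Δθ·L/(v·dt) = -0.470913  →  δ = -0.4401

δ = -0.4401, a = -0.2500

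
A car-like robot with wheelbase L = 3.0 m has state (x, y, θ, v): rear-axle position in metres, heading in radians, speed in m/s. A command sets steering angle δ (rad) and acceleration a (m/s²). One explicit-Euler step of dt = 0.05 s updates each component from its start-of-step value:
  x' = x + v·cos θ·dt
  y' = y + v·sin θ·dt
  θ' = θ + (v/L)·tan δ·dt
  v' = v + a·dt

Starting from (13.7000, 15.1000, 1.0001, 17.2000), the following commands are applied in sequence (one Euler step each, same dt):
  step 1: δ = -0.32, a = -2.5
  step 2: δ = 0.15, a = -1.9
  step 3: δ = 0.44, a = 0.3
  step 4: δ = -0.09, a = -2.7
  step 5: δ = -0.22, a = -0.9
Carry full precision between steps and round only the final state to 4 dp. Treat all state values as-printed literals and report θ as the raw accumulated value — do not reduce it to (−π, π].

(16.0017, 18.6685, 0.9929, 16.8150)

after step 1 (δ=-0.32, a=-2.5): (14.164588, 15.823712, 0.905102, 17.075000)
after step 2 (δ=0.15, a=-1.9): (14.691868, 16.495176, 0.948112, 16.980000)
after step 3 (δ=0.44, a=0.3): (15.187020, 17.184832, 1.081343, 16.995000)
after step 4 (δ=-0.09, a=-2.7): (15.586524, 17.934813, 1.055782, 16.860000)
after step 5 (δ=-0.22, a=-0.9): (16.001742, 18.668463, 0.992945, 16.815000)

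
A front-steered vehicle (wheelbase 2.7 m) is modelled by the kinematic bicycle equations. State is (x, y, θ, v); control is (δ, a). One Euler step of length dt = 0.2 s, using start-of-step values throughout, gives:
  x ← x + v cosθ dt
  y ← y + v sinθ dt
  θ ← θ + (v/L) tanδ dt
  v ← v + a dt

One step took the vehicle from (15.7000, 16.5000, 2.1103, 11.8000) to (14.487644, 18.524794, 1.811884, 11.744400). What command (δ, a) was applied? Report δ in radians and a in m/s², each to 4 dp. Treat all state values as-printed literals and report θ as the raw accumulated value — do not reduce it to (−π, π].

a = (v'−v)/dt = (-0.055600)/0.2 = -0.2780
Δθ = θ'−θ = -0.298416;  (v·dt/L) = 11.8000·0.2/2.7 = 0.874074
tan δ = Δθ·L/(v·dt) = -0.341408  →  δ = -0.3290

δ = -0.3290, a = -0.2780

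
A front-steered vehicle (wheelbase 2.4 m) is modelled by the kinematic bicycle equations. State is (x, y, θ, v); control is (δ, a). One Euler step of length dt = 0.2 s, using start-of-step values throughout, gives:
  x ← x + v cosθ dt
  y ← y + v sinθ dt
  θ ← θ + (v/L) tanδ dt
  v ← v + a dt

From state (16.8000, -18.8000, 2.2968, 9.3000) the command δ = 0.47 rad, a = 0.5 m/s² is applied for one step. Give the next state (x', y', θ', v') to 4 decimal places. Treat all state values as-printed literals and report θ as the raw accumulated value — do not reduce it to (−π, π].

(15.5652, -17.4090, 2.6905, 9.4000)

x' = 16.8000 + 9.3000·cos(2.2968)·0.2 = 15.5652
y' = -18.8000 + 9.3000·sin(2.2968)·0.2 = -17.4090
θ' = 2.2968 + (9.3000/2.4)·tan(0.47)·0.2 = 2.6905
v' = 9.3000 + 0.5000·0.2 = 9.4000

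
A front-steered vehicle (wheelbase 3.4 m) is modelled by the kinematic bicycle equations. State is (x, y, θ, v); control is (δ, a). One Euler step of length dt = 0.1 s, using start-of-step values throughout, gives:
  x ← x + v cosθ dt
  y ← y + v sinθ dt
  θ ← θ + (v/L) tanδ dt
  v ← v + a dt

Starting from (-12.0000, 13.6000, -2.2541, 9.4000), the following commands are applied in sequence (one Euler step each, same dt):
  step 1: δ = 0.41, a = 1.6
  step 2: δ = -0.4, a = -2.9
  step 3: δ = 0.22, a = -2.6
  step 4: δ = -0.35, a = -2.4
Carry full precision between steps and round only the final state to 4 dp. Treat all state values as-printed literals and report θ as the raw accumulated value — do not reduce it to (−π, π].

after step 1 (δ=0.41, a=1.6): (-12.593477, 12.871038, -2.133937, 9.560000)
after step 2 (δ=-0.4, a=-2.9): (-13.103833, 12.062661, -2.252817, 9.270000)
after step 3 (δ=0.22, a=-2.6): (-13.688179, 11.343031, -2.191848, 9.010000)
after step 4 (δ=-0.35, a=-2.4): (-14.212462, 10.610277, -2.288580, 8.770000)

(-14.2125, 10.6103, -2.2886, 8.7700)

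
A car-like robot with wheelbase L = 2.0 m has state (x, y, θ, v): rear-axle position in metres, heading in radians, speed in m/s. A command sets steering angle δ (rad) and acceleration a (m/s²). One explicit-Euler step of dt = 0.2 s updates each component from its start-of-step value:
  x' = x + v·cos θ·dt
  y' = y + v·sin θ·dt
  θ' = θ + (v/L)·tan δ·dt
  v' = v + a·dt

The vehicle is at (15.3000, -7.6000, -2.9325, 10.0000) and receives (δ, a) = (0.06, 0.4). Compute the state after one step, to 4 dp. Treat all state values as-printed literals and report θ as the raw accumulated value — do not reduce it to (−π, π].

(13.3436, -8.0151, -2.8724, 10.0800)

x' = 15.3000 + 10.0000·cos(-2.9325)·0.2 = 13.3436
y' = -7.6000 + 10.0000·sin(-2.9325)·0.2 = -8.0151
θ' = -2.9325 + (10.0000/2.0)·tan(0.06)·0.2 = -2.8724
v' = 10.0000 + 0.4000·0.2 = 10.0800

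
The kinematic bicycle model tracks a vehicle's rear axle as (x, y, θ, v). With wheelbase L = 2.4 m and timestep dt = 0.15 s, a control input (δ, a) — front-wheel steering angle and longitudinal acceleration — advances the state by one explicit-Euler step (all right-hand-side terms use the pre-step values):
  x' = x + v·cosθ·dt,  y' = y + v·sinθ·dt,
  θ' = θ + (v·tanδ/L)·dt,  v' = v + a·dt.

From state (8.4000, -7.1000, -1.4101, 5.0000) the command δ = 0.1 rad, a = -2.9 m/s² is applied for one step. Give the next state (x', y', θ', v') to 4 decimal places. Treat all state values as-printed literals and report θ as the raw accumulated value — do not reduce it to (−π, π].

x' = 8.4000 + 5.0000·cos(-1.4101)·0.15 = 8.5200
y' = -7.1000 + 5.0000·sin(-1.4101)·0.15 = -7.8403
θ' = -1.4101 + (5.0000/2.4)·tan(0.1)·0.15 = -1.3787
v' = 5.0000 − 2.9000·0.15 = 4.5650

(8.5200, -7.8403, -1.3787, 4.5650)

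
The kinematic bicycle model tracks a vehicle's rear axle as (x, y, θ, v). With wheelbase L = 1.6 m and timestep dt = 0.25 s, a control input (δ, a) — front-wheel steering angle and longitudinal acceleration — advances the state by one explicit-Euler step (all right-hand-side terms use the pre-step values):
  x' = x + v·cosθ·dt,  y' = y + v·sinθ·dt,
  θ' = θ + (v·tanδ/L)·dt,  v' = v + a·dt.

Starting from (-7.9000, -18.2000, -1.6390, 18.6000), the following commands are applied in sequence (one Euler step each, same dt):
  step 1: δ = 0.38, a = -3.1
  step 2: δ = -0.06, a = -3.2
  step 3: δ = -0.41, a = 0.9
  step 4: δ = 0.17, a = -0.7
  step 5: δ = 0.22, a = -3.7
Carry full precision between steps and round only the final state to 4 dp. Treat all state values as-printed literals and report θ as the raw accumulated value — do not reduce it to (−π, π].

after step 1 (δ=0.38, a=-3.1): (-8.216901, -22.839189, -0.478207, 17.825000)
after step 2 (δ=-0.06, a=-3.2): (-4.260546, -24.889901, -0.645517, 17.025000)
after step 3 (δ=-0.41, a=0.9): (-0.860701, -27.450510, -1.801704, 17.250000)
after step 4 (δ=0.17, a=-0.7): (-1.847665, -31.648552, -1.339035, 17.075000)
after step 5 (δ=0.22, a=-3.7): (-0.867167, -35.803170, -0.742425, 16.150000)

(-0.8672, -35.8032, -0.7424, 16.1500)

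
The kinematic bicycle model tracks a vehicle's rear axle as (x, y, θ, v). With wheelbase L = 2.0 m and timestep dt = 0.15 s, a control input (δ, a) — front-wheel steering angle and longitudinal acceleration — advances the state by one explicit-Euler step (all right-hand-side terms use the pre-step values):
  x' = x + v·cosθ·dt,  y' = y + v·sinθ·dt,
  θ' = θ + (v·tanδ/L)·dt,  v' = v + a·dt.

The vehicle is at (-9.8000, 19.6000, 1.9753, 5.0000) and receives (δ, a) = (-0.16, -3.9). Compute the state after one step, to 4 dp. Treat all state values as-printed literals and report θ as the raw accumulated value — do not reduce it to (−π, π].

x' = -9.8000 + 5.0000·cos(1.9753)·0.15 = -10.0952
y' = 19.6000 + 5.0000·sin(1.9753)·0.15 = 20.2895
θ' = 1.9753 + (5.0000/2.0)·tan(-0.16)·0.15 = 1.9148
v' = 5.0000 − 3.9000·0.15 = 4.4150

(-10.0952, 20.2895, 1.9148, 4.4150)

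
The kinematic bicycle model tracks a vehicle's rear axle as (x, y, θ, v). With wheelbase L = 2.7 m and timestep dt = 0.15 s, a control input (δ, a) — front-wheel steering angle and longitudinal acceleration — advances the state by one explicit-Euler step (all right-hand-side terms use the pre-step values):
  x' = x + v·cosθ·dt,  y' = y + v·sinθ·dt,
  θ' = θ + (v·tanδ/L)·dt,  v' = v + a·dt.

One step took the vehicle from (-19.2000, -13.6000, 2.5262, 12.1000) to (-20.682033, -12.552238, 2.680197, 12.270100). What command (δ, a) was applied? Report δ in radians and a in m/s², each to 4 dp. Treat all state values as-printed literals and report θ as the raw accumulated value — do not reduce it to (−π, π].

a = (v'−v)/dt = (0.170100)/0.15 = 1.1340
Δθ = θ'−θ = 0.153997;  (v·dt/L) = 12.1000·0.15/2.7 = 0.672222
tan δ = Δθ·L/(v·dt) = 0.229086  →  δ = 0.2252

δ = 0.2252, a = 1.1340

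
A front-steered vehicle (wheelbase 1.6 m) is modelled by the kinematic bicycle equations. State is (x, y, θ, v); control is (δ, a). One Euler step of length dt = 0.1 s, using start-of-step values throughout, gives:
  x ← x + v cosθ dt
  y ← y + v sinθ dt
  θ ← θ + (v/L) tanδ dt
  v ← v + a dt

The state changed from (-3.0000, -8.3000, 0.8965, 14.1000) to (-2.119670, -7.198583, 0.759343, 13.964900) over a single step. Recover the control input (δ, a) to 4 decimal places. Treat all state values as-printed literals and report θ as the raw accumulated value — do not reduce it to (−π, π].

a = (v'−v)/dt = (-0.135100)/0.1 = -1.3510
Δθ = θ'−θ = -0.137157;  (v·dt/L) = 14.1000·0.1/1.6 = 0.881250
tan δ = Δθ·L/(v·dt) = -0.155639  →  δ = -0.1544

δ = -0.1544, a = -1.3510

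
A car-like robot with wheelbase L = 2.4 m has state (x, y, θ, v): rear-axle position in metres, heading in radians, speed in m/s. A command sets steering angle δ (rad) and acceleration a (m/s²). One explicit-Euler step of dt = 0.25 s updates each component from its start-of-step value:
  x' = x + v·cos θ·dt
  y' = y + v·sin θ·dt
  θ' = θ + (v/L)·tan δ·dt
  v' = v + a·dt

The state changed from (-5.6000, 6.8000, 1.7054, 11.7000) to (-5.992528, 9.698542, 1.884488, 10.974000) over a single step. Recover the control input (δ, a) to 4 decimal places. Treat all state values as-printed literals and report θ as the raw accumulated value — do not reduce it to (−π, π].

δ = 0.1459, a = -2.9040

a = (v'−v)/dt = (-0.726000)/0.25 = -2.9040
Δθ = θ'−θ = 0.179088;  (v·dt/L) = 11.7000·0.25/2.4 = 1.218750
tan δ = Δθ·L/(v·dt) = 0.146944  →  δ = 0.1459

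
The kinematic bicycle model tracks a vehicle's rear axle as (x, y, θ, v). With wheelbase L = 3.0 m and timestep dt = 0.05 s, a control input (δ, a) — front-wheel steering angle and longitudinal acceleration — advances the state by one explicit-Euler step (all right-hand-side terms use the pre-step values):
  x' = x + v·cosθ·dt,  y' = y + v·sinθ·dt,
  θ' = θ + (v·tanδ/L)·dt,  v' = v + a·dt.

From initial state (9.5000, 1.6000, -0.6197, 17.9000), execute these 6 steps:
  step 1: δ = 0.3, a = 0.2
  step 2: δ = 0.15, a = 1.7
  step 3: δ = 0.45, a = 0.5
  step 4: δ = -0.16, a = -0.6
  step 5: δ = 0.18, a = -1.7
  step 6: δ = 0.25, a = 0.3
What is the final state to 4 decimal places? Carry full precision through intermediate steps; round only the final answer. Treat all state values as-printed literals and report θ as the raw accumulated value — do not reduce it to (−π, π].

after step 1 (δ=0.3, a=0.2): (10.228577, 1.080192, -0.527415, 17.910000)
after step 2 (δ=0.15, a=1.7): (11.002389, 0.629486, -0.482301, 17.995000)
after step 3 (δ=0.45, a=0.5): (11.799504, 0.212165, -0.337425, 18.020000)
after step 4 (δ=-0.16, a=-0.6): (12.649697, -0.086118, -0.385892, 17.990000)
after step 5 (δ=0.18, a=-1.7): (13.483051, -0.424677, -0.331332, 17.905000)
after step 6 (δ=0.25, a=0.3): (14.329608, -0.715904, -0.255133, 17.920000)

(14.3296, -0.7159, -0.2551, 17.9200)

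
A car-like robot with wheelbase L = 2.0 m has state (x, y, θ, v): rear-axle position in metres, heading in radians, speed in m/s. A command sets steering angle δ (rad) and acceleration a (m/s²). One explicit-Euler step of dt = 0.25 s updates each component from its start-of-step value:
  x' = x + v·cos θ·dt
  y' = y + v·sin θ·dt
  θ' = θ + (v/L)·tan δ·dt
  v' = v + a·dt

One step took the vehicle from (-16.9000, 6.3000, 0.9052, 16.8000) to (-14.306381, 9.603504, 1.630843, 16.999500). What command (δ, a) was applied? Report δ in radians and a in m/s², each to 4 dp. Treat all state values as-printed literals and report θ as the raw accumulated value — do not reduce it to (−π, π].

a = (v'−v)/dt = (0.199500)/0.25 = 0.7980
Δθ = θ'−θ = 0.725643;  (v·dt/L) = 16.8000·0.25/2.0 = 2.100000
tan δ = Δθ·L/(v·dt) = 0.345544  →  δ = 0.3327

δ = 0.3327, a = 0.7980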